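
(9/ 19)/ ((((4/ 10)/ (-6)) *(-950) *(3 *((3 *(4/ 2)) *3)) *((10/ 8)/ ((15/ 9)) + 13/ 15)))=3/ 35017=0.00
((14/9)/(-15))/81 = -14/10935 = -0.00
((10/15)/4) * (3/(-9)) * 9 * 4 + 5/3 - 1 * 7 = -22/3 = -7.33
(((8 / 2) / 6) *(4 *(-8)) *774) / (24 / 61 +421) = -1007232 / 25705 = -39.18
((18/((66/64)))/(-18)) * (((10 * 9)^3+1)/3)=-235636.69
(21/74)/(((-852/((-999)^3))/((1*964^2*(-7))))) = -153375115030326/71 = -2160212887751.07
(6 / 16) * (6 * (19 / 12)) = 57 / 16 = 3.56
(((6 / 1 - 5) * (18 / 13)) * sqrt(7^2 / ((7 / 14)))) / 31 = 126 * sqrt(2) / 403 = 0.44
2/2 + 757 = 758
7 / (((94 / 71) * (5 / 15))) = 1491 / 94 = 15.86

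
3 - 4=-1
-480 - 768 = -1248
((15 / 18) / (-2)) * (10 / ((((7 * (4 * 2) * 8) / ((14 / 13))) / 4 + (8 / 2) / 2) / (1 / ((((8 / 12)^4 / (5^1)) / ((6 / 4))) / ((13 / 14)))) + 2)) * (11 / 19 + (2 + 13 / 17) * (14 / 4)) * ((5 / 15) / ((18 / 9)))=-290671875 / 204337552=-1.42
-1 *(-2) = 2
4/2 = 2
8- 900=-892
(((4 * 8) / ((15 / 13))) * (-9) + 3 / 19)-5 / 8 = -190051 / 760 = -250.07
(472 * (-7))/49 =-67.43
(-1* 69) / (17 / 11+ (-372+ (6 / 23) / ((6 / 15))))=17457 / 93560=0.19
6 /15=2 /5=0.40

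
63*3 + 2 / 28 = 2647 / 14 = 189.07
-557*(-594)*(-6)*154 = -305712792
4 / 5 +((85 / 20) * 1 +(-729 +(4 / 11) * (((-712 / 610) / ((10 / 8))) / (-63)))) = -3060331051 / 4227300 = -723.94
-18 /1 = -18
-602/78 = -301/39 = -7.72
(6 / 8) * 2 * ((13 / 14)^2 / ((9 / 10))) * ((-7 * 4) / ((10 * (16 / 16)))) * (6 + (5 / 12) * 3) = -4901 / 168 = -29.17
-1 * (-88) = 88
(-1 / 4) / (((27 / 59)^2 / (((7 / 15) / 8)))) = -24367 / 349920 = -0.07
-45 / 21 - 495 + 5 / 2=-6925 / 14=-494.64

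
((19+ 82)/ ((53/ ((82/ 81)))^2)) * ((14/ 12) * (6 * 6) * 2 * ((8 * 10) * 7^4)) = 3652491861760/ 6143283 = 594550.48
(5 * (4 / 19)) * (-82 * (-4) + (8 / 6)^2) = 59360 / 171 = 347.13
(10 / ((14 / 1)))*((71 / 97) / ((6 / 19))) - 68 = -270287 / 4074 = -66.34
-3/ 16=-0.19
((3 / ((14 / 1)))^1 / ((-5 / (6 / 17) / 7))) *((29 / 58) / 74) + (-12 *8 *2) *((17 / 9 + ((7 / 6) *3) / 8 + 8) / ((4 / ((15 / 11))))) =-93532399 / 138380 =-675.91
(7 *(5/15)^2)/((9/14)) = 98/81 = 1.21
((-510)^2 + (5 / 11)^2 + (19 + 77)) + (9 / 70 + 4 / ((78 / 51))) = 28650506447 / 110110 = 260198.95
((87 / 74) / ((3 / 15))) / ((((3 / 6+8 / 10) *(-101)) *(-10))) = 435 / 97162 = 0.00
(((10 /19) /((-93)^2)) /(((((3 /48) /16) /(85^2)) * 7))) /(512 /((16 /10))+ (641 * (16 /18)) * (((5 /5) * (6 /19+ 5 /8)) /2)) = 36992000 /1352819881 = 0.03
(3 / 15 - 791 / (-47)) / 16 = 2001 / 1880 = 1.06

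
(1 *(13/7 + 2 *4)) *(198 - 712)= -35466/7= -5066.57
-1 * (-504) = 504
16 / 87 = 0.18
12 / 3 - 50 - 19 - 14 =-79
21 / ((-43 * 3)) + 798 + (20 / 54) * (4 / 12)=2779297 / 3483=797.96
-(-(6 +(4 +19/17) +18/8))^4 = -682740290961/21381376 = -31931.54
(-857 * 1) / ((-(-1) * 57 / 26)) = -22282 / 57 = -390.91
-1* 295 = -295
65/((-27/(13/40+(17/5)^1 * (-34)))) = 19981/72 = 277.51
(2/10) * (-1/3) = -1/15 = -0.07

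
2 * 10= 20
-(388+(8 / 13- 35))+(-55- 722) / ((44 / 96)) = -292991 / 143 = -2048.89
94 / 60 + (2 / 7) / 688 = 56603 / 36120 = 1.57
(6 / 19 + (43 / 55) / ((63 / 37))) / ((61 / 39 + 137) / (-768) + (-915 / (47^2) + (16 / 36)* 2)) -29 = -938741567503 / 35603750875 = -26.37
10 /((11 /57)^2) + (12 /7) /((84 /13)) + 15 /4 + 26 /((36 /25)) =62023253 /213444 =290.58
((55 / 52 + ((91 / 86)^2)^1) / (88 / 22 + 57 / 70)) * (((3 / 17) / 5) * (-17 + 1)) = -35170464 / 137707973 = -0.26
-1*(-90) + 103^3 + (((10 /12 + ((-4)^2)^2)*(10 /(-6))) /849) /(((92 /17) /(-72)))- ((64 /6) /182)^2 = 23049517377056 /21091707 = 1092823.70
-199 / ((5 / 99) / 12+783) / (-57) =78804 / 17673971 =0.00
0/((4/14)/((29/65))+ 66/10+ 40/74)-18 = -18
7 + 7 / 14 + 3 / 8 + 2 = 79 / 8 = 9.88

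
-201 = -201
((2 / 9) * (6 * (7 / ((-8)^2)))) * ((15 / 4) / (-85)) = -7 / 1088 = -0.01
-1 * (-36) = 36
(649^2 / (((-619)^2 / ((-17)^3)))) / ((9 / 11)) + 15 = -22711238908 / 3448449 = -6585.93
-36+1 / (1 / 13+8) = -3767 / 105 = -35.88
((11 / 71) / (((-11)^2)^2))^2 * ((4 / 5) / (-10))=-2 / 223260975025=-0.00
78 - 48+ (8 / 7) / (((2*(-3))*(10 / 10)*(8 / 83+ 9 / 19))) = 560062 / 18879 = 29.67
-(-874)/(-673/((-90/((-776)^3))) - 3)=-39330/157242605959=-0.00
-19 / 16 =-1.19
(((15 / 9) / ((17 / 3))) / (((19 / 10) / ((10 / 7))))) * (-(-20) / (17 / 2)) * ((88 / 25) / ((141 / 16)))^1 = 1126400 / 5419617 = 0.21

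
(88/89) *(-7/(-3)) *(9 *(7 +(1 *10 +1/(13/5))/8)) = 172.30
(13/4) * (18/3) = 39/2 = 19.50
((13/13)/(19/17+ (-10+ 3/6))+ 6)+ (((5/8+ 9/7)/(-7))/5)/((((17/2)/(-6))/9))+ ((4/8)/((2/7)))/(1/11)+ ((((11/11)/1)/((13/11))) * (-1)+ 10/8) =79876756/3086265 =25.88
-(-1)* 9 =9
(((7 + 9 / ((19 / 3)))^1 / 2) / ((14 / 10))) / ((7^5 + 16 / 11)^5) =64420400 / 28737831031386461874769223169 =0.00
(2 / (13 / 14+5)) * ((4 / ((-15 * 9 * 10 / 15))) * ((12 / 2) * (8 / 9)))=-0.08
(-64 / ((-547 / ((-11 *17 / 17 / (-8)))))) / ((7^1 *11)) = 0.00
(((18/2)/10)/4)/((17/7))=63/680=0.09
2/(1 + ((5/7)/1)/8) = 112/61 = 1.84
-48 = -48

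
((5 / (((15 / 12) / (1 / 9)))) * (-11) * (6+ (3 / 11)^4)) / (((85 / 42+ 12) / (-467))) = 766488968 / 783959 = 977.72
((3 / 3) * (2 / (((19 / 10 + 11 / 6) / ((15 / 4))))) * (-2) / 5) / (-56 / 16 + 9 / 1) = -45 / 308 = -0.15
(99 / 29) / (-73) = -99 / 2117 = -0.05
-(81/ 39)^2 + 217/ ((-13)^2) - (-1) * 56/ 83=-2.35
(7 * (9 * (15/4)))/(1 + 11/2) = 945/26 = 36.35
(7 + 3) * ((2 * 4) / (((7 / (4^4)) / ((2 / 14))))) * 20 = 409600 / 49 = 8359.18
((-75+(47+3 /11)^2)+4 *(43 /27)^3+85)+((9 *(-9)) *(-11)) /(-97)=520182314833 /231019371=2251.68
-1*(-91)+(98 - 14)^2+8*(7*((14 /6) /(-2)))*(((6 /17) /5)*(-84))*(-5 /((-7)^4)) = 850397 /119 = 7146.19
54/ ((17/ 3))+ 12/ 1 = 366/ 17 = 21.53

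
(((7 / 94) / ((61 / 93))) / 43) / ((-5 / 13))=-8463 / 1232810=-0.01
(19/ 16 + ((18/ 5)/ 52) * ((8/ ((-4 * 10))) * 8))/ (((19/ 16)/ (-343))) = -1920457/ 6175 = -311.01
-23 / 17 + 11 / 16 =-181 / 272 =-0.67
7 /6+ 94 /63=335 /126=2.66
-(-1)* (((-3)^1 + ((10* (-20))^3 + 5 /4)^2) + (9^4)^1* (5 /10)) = 1023999680052465 /16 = 63999980003279.06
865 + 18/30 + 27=4463/5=892.60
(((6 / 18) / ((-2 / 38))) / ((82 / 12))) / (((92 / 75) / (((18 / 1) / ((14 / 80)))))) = -513000 / 6601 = -77.72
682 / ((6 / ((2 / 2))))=341 / 3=113.67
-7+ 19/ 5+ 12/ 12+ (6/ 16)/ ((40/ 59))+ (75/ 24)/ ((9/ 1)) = -3743/ 2880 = -1.30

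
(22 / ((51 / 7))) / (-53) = -154 / 2703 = -0.06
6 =6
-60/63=-20/21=-0.95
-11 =-11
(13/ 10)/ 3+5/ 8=127/ 120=1.06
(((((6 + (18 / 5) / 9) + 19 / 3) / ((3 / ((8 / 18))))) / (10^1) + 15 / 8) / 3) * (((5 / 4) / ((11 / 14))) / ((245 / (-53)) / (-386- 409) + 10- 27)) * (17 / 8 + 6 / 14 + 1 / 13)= -35966641057 / 212326583040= -0.17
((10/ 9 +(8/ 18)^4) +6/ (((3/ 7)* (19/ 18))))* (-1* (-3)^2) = -129.72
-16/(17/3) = -48/17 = -2.82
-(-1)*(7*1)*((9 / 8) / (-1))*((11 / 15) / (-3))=77 / 40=1.92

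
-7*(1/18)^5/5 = -7/9447840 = -0.00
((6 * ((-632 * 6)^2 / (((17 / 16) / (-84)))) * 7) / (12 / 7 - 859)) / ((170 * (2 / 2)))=2840882429952 / 8671445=327613.50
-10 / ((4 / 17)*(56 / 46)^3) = -1034195 / 43904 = -23.56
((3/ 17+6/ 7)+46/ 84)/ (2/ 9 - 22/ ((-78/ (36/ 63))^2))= 4006821/ 560116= 7.15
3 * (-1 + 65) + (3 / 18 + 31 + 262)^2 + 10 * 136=87498.69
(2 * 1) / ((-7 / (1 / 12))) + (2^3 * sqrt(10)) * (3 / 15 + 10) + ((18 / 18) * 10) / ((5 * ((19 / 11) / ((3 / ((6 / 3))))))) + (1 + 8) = 8549 / 798 + 408 * sqrt(10) / 5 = 268.75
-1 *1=-1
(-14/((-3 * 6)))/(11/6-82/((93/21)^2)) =-13454/40611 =-0.33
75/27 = 25/9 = 2.78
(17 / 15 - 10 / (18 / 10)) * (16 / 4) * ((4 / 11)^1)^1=-6.43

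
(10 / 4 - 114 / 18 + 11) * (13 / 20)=559 / 120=4.66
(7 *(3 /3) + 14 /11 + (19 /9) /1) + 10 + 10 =3008 /99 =30.38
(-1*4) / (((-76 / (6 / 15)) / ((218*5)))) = 436 / 19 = 22.95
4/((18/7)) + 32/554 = 4022/2493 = 1.61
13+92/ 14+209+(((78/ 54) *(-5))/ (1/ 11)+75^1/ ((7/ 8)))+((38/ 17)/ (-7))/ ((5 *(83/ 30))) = 20873693/ 88893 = 234.82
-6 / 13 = -0.46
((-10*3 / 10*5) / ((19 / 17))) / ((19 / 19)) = -255 / 19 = -13.42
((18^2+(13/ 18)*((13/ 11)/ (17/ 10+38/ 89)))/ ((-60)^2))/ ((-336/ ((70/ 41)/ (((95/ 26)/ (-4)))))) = 790335949/ 1576692572400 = 0.00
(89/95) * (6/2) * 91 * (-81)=-1968057/95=-20716.39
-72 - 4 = -76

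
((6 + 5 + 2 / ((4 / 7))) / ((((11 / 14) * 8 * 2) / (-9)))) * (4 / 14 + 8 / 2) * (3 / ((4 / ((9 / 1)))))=-105705 / 352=-300.30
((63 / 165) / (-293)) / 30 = -7 / 161150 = -0.00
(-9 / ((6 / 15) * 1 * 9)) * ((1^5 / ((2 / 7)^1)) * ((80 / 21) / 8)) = -25 / 6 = -4.17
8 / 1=8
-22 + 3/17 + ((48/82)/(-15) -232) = -253.86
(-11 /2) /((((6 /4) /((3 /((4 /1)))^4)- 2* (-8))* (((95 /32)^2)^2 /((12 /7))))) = -0.01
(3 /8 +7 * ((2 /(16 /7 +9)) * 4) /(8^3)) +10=52505 /5056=10.38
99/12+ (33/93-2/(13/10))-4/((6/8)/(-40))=1065853/4836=220.40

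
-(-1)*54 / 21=18 / 7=2.57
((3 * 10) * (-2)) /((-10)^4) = -3 /500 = -0.01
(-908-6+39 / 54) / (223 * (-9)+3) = 16439 / 36072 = 0.46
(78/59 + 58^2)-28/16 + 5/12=595426/177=3363.99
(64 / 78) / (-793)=-0.00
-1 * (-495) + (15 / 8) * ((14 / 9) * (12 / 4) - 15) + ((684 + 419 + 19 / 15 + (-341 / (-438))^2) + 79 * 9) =4396101019 / 1918440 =2291.50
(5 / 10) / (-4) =-0.12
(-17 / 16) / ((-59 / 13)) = 0.23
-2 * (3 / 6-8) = 15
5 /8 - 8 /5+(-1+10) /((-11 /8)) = -3309 /440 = -7.52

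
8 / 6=4 / 3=1.33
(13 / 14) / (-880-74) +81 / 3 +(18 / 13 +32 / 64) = 5015009 / 173628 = 28.88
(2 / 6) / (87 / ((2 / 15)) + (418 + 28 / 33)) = 22 / 70709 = 0.00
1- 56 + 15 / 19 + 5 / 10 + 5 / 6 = -3014 / 57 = -52.88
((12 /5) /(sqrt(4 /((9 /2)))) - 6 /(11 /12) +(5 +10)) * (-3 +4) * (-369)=-34317 /11 - 3321 * sqrt(2) /5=-4059.05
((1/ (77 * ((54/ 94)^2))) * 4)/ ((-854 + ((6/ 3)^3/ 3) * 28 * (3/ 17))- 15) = -150212/ 816679017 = -0.00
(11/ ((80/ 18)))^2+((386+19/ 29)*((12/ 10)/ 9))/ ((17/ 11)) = 93435199/ 2366400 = 39.48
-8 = -8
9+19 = 28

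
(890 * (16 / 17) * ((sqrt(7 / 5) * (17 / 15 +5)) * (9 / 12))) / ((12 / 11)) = 180136 * sqrt(35) / 255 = 4179.21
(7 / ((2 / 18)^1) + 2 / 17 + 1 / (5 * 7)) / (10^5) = 9393 / 14875000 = 0.00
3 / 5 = 0.60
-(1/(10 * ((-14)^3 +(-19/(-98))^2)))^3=110730297608/2287709842577774159796875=0.00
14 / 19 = 0.74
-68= -68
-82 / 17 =-4.82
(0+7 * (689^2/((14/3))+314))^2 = 2040780816481/4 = 510195204120.25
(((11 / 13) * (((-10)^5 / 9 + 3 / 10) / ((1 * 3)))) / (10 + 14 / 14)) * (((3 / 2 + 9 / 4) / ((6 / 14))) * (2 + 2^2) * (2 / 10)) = -538447 / 180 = -2991.37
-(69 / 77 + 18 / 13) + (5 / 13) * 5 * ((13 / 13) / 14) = -613 / 286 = -2.14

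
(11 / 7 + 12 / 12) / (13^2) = 18 / 1183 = 0.02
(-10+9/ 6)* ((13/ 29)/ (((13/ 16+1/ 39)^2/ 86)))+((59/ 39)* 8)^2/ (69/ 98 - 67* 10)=-369323612276840320/ 791361361545651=-466.69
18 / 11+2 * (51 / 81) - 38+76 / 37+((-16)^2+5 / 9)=2456099 / 10989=223.51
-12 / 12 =-1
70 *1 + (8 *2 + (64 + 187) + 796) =1133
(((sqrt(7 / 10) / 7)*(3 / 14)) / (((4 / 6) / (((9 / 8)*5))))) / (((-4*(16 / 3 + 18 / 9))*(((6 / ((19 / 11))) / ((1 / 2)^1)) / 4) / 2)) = -1539*sqrt(70) / 1517824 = -0.01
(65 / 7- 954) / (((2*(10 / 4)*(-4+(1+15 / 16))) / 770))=211616 / 3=70538.67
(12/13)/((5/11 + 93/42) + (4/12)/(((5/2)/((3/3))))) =27720/84149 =0.33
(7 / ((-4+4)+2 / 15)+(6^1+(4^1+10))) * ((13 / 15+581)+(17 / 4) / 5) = 1013927 / 24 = 42246.96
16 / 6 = 8 / 3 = 2.67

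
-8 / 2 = -4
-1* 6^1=-6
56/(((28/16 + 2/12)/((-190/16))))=-7980/23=-346.96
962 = 962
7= 7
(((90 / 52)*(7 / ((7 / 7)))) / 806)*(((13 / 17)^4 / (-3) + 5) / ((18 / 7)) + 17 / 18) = 34540555 / 807815112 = 0.04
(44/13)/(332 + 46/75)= 1650/162149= 0.01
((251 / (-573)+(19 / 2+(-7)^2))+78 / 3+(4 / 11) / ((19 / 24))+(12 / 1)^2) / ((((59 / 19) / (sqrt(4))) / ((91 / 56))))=711542611 / 2975016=239.17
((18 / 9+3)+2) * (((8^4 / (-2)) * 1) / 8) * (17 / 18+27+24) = -837760 / 9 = -93084.44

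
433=433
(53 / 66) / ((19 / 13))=689 / 1254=0.55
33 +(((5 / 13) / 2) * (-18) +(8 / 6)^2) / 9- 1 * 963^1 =-979487 / 1053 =-930.19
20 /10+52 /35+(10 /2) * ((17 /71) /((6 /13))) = 90647 /14910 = 6.08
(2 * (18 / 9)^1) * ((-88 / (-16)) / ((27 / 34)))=748 / 27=27.70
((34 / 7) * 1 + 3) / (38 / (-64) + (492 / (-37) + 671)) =65120 / 5446119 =0.01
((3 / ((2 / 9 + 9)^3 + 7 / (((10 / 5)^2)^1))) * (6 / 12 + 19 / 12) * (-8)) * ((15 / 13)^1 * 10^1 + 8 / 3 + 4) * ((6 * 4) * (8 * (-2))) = 13250304000 / 29799263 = 444.65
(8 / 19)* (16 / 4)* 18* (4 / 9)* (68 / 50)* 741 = 339456 / 25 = 13578.24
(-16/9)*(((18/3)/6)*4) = -64/9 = -7.11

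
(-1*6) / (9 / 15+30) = -10 / 51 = -0.20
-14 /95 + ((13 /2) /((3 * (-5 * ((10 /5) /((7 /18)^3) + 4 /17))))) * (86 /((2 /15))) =-8.31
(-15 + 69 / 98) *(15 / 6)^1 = -7005 / 196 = -35.74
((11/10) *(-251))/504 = -2761/5040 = -0.55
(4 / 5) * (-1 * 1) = -4 / 5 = -0.80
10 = 10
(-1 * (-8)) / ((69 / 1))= 8 / 69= 0.12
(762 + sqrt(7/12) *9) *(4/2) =3 *sqrt(21) + 1524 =1537.75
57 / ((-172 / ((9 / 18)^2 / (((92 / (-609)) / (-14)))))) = -242991 / 31648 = -7.68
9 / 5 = 1.80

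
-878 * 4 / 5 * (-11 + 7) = 14048 / 5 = 2809.60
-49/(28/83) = -581/4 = -145.25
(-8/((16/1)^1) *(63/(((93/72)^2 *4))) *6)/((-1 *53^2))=27216/2699449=0.01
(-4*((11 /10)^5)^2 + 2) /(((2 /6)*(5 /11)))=-690935011833 /12500000000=-55.27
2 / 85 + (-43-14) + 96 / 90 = -55.91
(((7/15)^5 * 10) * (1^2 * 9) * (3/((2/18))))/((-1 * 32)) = -16807/10000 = -1.68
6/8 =3/4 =0.75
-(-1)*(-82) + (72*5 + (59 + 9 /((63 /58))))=2417 /7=345.29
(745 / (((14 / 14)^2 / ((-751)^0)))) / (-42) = -745 / 42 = -17.74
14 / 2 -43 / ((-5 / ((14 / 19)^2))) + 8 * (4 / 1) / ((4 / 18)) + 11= 300838 / 1805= 166.67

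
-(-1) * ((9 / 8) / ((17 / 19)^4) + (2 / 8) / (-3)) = 3351625 / 2004504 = 1.67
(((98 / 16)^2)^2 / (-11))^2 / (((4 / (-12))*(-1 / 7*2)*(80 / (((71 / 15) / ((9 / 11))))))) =16516766493091697 / 1328755507200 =12430.25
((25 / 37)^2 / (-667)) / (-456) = 625 / 416384088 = 0.00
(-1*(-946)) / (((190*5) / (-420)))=-39732 / 95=-418.23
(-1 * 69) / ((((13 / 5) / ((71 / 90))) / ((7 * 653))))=-7464443 / 78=-95697.99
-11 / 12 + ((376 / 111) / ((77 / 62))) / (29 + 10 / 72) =-29517683 / 35863212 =-0.82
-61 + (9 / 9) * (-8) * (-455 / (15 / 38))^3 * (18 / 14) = 47257083145 / 3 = 15752361048.33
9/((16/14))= 63/8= 7.88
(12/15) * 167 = 668/5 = 133.60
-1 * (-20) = 20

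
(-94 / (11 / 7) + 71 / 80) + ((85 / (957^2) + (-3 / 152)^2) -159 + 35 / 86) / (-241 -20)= -69251666332065827 / 1187380790735040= -58.32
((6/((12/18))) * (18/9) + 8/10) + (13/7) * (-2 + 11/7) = 4411/245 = 18.00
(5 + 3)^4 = 4096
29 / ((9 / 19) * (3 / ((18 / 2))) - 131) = -551 / 2486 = -0.22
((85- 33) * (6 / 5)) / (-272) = -0.23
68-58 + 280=290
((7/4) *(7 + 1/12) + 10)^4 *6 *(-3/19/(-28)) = 1335469140625/156893184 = 8511.96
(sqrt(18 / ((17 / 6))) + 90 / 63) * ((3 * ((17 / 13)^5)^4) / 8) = 60963471099713587836024015 / 532138985696662384286428 + 2151651921166361923624377 * sqrt(51) / 76019855099523197755204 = 316.69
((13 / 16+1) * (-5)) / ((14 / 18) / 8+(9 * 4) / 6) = -1305 / 878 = -1.49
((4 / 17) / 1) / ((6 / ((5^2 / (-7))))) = -50 / 357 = -0.14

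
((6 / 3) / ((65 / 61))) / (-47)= -122 / 3055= -0.04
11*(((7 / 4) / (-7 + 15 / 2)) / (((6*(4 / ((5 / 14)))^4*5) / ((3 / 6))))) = 0.00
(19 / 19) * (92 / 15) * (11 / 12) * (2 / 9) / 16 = 253 / 3240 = 0.08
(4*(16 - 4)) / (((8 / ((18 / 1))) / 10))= 1080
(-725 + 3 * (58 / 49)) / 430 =-35351 / 21070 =-1.68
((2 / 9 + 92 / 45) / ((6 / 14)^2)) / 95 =1666 / 12825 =0.13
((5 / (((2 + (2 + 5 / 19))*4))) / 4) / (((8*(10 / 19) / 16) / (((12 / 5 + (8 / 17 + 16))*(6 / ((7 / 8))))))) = 36.04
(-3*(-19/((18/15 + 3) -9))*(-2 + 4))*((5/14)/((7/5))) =-2375/392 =-6.06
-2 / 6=-1 / 3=-0.33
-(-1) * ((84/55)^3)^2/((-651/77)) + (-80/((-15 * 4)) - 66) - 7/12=-20828766766113/312036312500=-66.75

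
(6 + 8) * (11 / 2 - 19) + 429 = 240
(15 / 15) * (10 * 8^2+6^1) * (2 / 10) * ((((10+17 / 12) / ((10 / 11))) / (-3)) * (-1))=486761 / 900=540.85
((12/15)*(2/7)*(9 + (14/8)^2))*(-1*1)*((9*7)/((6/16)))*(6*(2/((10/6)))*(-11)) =917136/25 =36685.44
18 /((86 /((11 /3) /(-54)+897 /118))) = 36004 /22833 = 1.58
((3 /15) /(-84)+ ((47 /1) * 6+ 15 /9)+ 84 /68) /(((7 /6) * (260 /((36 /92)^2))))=164768823 /1145708200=0.14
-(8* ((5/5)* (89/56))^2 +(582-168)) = -170209/392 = -434.21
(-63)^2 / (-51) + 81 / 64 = -83295 / 1088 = -76.56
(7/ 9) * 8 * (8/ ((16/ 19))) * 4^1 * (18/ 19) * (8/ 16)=112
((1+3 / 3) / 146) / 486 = 1 / 35478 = 0.00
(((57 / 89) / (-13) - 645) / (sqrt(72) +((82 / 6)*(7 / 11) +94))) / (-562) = 41733206757 / 3708581333821 - 2438233974*sqrt(2) / 3708581333821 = 0.01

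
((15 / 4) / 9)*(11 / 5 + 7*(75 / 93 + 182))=99343 / 186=534.10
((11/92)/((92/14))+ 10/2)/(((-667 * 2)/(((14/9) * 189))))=-3121839/2822744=-1.11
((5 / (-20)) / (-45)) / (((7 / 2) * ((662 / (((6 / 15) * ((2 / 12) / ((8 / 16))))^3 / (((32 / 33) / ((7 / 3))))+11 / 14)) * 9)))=74789 / 354709530000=0.00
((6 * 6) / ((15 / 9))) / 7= 108 / 35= 3.09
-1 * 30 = -30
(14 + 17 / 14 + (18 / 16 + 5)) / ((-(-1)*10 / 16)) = 239 / 7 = 34.14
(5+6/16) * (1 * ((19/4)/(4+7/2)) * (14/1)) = 5719/120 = 47.66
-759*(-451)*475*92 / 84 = 1246575275 / 7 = 178082182.14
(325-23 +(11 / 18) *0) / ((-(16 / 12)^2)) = -1359 / 8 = -169.88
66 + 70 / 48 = 1619 / 24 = 67.46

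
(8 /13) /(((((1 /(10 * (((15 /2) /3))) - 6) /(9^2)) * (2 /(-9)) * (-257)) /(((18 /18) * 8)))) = -583200 /497809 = -1.17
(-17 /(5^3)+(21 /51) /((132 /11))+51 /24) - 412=-20908811 /51000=-409.98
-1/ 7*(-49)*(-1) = -7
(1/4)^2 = 1/16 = 0.06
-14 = -14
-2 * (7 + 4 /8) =-15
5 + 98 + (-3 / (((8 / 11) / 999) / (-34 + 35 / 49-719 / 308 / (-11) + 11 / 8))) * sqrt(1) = 644230217 / 4928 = 130728.53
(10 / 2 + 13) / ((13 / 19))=342 / 13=26.31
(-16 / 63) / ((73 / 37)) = -0.13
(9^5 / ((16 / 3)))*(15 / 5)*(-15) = -7971615 / 16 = -498225.94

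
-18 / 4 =-9 / 2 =-4.50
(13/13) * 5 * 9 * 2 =90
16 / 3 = 5.33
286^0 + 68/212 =70/53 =1.32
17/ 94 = 0.18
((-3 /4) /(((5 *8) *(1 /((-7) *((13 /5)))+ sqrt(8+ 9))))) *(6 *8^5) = -9539712 *sqrt(17) /43985-104832 /8797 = -906.16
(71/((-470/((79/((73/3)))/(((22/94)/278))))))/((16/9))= -21050577/64240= -327.69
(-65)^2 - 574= 3651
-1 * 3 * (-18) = 54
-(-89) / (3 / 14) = 1246 / 3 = 415.33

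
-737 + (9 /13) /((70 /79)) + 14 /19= -12716481 /17290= -735.48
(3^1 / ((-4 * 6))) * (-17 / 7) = 17 / 56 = 0.30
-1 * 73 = -73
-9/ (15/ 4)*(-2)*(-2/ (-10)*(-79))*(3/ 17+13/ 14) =-249324/ 2975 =-83.81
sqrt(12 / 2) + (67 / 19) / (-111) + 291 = sqrt(6) + 613652 / 2109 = 293.42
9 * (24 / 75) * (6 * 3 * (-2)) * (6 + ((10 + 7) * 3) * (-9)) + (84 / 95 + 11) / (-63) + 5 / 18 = 2810982679 / 59850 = 46967.13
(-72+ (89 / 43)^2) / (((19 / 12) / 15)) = -641.52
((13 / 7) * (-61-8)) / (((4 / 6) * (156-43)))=-2691 / 1582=-1.70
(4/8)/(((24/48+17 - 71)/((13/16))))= -13/1712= -0.01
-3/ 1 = -3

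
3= 3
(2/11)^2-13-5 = -17.97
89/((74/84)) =3738/37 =101.03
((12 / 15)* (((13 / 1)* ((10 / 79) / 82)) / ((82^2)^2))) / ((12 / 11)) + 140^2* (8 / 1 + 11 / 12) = 25593221805651781 / 146442238064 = 174766.67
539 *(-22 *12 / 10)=-14229.60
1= 1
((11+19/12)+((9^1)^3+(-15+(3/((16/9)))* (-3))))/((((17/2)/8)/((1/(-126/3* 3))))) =-34633/6426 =-5.39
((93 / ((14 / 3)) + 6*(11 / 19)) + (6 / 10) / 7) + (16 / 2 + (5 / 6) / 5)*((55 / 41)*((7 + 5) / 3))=67.31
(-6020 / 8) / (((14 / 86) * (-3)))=1540.83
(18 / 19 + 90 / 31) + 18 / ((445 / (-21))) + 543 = 143109633 / 262105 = 546.00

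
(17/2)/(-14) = -17/28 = -0.61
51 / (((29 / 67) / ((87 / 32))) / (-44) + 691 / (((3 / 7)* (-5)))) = -62645 / 396101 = -0.16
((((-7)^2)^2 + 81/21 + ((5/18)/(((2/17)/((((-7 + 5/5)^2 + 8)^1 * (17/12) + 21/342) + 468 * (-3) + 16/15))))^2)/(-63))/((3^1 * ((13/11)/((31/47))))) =-402868078597050011/13614940842048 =-29590.15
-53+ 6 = -47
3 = 3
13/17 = 0.76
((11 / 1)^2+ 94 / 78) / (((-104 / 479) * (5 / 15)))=-1141457 / 676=-1688.55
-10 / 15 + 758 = 2272 / 3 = 757.33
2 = 2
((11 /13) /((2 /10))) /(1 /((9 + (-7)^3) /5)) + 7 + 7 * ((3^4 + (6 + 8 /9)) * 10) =687563 /117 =5876.61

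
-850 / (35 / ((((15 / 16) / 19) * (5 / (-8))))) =6375 / 8512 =0.75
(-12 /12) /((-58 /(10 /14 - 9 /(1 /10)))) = -625 /406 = -1.54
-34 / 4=-17 / 2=-8.50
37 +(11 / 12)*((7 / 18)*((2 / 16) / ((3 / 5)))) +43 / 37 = 7334053 / 191808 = 38.24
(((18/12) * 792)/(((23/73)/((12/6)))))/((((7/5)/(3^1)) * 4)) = 650430/161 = 4039.94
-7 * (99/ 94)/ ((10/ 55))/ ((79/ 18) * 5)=-68607/ 37130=-1.85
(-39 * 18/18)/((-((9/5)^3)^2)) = 203125/177147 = 1.15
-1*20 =-20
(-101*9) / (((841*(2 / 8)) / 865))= -3145140 / 841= -3739.76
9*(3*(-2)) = -54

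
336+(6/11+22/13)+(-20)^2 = 105568/143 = 738.24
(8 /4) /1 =2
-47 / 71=-0.66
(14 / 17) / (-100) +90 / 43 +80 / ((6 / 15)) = 7386199 / 36550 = 202.08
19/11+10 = 129/11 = 11.73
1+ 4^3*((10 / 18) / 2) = 169 / 9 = 18.78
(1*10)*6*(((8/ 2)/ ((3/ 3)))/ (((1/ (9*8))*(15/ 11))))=12672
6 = 6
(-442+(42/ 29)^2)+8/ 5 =-1843062/ 4205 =-438.30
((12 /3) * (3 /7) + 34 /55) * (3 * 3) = 8082 /385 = 20.99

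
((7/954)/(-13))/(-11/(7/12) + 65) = -49/4005846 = -0.00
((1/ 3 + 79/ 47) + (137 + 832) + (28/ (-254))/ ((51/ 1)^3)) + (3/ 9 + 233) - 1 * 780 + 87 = 404881803242/ 791793819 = 511.35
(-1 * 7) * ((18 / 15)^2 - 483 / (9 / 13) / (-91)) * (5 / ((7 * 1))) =-683 / 15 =-45.53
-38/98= -19/49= -0.39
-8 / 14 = -4 / 7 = -0.57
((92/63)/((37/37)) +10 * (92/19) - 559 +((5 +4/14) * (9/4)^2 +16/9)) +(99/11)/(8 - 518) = -260792551/542640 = -480.60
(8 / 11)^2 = 64 / 121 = 0.53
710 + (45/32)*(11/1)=23215/32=725.47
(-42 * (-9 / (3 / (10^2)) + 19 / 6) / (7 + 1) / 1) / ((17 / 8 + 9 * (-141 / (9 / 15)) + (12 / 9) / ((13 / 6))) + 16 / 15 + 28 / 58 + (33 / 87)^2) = -2044525665 / 2768978581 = -0.74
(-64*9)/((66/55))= -480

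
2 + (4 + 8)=14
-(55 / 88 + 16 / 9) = -173 / 72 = -2.40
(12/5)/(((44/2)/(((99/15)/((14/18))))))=162/175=0.93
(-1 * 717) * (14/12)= -1673/2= -836.50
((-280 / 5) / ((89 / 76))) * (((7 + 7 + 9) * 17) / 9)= -1664096 / 801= -2077.52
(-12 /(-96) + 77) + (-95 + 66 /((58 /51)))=9317 /232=40.16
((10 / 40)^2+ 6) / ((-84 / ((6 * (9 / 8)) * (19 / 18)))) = -1843 / 3584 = -0.51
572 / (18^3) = 143 / 1458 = 0.10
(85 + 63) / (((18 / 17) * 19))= 1258 / 171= 7.36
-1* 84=-84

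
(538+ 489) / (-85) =-1027 / 85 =-12.08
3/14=0.21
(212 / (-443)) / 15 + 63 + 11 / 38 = 15973169 / 252510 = 63.26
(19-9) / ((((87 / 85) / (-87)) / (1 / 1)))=-850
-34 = -34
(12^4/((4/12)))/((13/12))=746496/13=57422.77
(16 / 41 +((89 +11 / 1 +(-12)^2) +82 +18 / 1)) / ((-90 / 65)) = -248.73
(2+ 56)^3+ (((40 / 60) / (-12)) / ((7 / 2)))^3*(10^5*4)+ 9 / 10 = 487869953063 / 2500470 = 195111.30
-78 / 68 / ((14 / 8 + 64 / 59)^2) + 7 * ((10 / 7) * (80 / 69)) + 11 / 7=1772522741 / 136108273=13.02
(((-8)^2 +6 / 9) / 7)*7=194 / 3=64.67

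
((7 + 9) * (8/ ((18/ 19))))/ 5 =1216/ 45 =27.02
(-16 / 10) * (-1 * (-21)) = -168 / 5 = -33.60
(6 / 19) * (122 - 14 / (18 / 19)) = 1930 / 57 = 33.86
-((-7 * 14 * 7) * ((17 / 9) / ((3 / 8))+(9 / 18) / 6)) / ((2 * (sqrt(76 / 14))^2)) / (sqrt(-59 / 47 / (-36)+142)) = 1327753 * sqrt(11295181) / 164380932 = 27.15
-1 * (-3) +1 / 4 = 3.25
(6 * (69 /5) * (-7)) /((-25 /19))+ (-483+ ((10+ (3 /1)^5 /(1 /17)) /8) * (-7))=-3665.88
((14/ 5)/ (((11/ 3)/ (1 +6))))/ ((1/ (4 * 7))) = 8232/ 55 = 149.67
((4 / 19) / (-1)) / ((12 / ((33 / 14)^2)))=-363 / 3724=-0.10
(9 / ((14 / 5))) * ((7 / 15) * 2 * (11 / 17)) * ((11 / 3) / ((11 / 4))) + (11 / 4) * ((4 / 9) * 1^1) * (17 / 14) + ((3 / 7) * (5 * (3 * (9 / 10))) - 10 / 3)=6988 / 1071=6.52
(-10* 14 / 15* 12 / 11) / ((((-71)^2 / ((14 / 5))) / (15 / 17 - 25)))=128576 / 942667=0.14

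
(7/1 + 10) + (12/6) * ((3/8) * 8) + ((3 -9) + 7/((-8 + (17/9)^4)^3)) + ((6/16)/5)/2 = 40893106086962491/2390899225034960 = 17.10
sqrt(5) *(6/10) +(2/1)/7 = 2/7 +3 *sqrt(5)/5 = 1.63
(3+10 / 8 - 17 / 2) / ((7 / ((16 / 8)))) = -17 / 14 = -1.21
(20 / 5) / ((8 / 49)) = 49 / 2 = 24.50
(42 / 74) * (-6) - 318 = -11892 / 37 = -321.41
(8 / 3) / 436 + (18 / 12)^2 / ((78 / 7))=7075 / 34008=0.21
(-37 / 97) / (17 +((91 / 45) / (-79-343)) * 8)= -351315 / 15621947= -0.02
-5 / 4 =-1.25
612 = 612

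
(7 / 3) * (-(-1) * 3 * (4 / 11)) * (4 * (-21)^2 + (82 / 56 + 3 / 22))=543805 / 121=4494.26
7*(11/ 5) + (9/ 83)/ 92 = 588017/ 38180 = 15.40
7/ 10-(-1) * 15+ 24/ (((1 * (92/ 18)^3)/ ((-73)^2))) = 118455449/ 121670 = 973.58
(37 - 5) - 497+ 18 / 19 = -8817 / 19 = -464.05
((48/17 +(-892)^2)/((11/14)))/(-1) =-189368704/187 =-1012666.87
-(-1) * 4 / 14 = 2 / 7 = 0.29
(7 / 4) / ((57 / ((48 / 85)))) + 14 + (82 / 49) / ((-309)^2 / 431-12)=100233419288 / 7146602715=14.03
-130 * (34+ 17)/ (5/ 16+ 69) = -106080/ 1109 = -95.65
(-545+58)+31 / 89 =-43312 / 89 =-486.65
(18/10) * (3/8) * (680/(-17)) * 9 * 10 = -2430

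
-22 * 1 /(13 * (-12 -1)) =22 /169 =0.13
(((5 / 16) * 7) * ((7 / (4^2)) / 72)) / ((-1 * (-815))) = 49 / 3004416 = 0.00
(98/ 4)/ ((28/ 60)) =52.50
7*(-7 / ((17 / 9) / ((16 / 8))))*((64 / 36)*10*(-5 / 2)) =39200 / 17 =2305.88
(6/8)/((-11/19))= -57/44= -1.30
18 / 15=6 / 5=1.20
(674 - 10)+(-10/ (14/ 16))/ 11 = 51048/ 77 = 662.96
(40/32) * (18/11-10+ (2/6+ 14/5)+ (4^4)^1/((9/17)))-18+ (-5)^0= 230039/396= 580.91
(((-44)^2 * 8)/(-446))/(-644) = 0.05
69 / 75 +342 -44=298.92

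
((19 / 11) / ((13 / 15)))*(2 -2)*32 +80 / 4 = 20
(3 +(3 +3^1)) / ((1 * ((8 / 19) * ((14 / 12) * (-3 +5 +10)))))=171 / 112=1.53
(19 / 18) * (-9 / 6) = -19 / 12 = -1.58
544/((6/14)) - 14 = 3766/3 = 1255.33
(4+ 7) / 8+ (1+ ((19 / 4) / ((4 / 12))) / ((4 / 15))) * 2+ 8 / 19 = 8411 / 76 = 110.67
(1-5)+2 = -2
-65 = -65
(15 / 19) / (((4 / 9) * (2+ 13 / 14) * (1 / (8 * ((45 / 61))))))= 170100 / 47519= 3.58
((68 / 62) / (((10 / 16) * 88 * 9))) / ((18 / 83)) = 1411 / 138105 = 0.01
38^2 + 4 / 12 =4333 / 3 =1444.33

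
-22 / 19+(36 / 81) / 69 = -13586 / 11799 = -1.15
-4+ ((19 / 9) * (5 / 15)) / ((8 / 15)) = -193 / 72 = -2.68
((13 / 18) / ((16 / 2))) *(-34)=-221 / 72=-3.07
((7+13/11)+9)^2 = 35721/121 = 295.21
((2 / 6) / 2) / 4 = 1 / 24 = 0.04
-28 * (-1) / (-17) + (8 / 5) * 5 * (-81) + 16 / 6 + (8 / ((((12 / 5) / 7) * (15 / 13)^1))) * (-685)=-2218378 / 153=-14499.20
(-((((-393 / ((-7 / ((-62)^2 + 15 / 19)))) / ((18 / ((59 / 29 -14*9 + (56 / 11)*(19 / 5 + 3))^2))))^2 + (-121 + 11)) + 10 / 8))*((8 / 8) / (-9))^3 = 6873674565353178578126122309 / 546765287433750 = 12571526984850.96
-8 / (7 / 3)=-3.43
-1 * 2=-2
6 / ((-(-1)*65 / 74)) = 444 / 65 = 6.83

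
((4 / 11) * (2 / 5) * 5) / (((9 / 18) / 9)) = 144 / 11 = 13.09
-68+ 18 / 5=-322 / 5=-64.40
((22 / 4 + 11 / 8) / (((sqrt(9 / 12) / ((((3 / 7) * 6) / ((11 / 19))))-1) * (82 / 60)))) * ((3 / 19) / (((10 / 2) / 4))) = -4062960 / 6150943-457380 * sqrt(3) / 6150943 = -0.79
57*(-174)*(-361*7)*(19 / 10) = 238096467 / 5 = 47619293.40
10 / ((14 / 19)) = 95 / 7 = 13.57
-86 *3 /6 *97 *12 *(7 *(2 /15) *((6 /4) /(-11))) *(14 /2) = 2452548 /55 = 44591.78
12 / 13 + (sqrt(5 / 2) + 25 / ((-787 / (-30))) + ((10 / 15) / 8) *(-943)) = -9417505 / 122772 + sqrt(10) / 2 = -75.13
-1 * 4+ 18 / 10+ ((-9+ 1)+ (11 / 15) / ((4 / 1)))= -601 / 60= -10.02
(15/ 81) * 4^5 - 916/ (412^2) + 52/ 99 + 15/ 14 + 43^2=179997355807/ 88224444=2040.22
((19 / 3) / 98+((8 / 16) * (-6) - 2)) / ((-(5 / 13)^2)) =245219 / 7350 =33.36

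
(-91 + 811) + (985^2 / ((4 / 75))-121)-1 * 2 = 72769263 / 4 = 18192315.75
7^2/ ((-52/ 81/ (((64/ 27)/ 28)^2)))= -64/ 117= -0.55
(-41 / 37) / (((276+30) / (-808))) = 16564 / 5661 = 2.93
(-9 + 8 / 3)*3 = -19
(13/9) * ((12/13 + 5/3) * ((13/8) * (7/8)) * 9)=9191/192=47.87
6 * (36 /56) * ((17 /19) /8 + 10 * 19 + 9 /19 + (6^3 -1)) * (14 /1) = 1664523 /76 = 21901.62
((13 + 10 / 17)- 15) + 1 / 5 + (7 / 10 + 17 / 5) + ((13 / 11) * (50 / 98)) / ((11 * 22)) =16025077 / 5543615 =2.89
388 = 388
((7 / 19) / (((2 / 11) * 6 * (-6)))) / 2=-77 / 2736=-0.03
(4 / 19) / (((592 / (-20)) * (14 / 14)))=-5 / 703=-0.01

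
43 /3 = 14.33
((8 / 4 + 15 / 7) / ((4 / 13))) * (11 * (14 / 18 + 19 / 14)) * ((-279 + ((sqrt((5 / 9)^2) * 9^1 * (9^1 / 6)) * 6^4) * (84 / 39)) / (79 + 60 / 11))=28163770877 / 364168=77337.30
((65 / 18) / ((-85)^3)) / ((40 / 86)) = -559 / 44217000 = -0.00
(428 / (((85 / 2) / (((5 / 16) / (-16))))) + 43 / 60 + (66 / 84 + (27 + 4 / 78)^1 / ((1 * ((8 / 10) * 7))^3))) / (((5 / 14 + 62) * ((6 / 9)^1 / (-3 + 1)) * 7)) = -11802841 / 1176462560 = -0.01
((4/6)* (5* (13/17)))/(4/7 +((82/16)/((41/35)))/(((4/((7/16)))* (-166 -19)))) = 17239040/3847083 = 4.48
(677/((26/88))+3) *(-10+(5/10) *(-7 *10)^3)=-5115628770/13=-393509905.38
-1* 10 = -10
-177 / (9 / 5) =-295 / 3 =-98.33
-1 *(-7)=7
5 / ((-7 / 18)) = -90 / 7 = -12.86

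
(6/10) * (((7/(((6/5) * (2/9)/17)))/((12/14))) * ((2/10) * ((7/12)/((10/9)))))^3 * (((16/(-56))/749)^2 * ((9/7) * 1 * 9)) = 77394297393/468951040000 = 0.17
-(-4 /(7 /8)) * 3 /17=96 /119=0.81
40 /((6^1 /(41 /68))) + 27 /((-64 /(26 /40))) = 244499 /65280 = 3.75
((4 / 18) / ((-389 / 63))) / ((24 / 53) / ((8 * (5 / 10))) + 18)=-371 / 186720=-0.00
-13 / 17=-0.76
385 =385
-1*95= -95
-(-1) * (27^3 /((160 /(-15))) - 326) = -69481 /32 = -2171.28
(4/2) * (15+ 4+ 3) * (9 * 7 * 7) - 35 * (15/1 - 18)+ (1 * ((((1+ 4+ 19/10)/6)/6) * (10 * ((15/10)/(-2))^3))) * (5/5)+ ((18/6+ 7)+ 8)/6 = 4994865/256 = 19511.19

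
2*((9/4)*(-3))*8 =-108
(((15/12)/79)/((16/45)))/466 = 225/2356096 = 0.00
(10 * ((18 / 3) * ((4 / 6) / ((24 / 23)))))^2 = 13225 / 9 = 1469.44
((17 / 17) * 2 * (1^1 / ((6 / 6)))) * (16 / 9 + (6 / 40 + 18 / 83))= 32041 / 7470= 4.29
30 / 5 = 6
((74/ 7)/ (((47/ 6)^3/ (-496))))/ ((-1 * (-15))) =-2642688/ 3633805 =-0.73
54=54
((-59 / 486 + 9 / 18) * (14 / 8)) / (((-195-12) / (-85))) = 595 / 2187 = 0.27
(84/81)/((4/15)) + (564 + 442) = 9089/9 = 1009.89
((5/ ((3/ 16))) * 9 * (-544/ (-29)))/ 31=145.23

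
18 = 18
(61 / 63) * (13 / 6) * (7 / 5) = 793 / 270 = 2.94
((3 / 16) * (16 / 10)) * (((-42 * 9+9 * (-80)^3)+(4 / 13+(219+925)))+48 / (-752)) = -1689011895 / 1222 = -1382170.13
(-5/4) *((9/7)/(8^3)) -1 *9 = -129069/14336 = -9.00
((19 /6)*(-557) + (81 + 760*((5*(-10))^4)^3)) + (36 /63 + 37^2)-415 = 7792968749999999999969413 /42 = 185546874999999999999271.70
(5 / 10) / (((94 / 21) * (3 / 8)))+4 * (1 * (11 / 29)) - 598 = -812600 / 1363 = -596.18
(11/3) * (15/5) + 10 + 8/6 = 67/3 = 22.33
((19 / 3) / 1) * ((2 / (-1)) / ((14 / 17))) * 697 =-10720.52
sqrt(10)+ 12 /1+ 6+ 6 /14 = sqrt(10)+ 129 /7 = 21.59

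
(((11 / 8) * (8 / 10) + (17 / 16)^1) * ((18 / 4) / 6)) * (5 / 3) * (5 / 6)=865 / 384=2.25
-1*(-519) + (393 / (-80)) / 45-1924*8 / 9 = -4288793 / 3600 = -1191.33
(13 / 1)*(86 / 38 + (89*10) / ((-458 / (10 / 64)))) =3546777 / 139232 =25.47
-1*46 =-46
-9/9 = -1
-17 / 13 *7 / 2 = -119 / 26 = -4.58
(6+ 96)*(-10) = -1020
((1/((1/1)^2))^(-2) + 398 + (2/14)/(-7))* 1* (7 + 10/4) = 185725/49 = 3790.31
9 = 9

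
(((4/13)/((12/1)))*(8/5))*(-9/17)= -24/1105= -0.02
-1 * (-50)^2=-2500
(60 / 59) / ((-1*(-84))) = 0.01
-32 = -32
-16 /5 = -3.20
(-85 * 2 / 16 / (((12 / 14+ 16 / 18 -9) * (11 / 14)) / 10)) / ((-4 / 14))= -1311975 / 20108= -65.25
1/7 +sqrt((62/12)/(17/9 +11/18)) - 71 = -496/7 +sqrt(465)/15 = -69.42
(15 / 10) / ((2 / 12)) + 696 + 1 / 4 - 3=2809 / 4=702.25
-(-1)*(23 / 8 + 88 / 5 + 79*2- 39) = 5579 / 40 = 139.48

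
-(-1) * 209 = 209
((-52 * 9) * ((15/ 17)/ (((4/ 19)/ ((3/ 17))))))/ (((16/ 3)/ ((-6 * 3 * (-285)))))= -769769325/ 2312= -332945.21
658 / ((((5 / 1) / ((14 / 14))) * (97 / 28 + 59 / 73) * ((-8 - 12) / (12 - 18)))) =9.24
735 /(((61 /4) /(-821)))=-2413740 /61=-39569.51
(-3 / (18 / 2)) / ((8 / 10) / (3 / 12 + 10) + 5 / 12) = -820 / 1217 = -0.67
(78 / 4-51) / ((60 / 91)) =-1911 / 40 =-47.78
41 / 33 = 1.24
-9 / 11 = -0.82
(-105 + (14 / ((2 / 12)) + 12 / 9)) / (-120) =59 / 360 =0.16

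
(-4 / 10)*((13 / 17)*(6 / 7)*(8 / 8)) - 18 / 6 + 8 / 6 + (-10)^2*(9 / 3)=532057 / 1785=298.07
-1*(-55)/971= 55/971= 0.06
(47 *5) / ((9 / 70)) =16450 / 9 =1827.78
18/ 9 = 2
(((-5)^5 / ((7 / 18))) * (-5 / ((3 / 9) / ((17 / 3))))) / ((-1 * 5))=-136607.14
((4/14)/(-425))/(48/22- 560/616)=-11/20825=-0.00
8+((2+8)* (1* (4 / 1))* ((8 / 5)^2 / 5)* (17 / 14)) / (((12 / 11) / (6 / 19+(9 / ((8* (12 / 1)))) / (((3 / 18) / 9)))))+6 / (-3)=128.60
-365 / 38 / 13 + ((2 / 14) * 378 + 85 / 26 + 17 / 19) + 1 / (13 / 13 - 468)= 57.42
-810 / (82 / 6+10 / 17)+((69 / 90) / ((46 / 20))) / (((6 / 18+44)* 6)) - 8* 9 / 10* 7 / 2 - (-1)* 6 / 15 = -236761369 / 2900730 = -81.62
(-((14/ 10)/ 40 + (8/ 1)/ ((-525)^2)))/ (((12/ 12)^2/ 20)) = -0.70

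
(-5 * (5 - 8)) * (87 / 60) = 87 / 4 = 21.75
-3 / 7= -0.43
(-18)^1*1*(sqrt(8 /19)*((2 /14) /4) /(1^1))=-9*sqrt(38) /133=-0.42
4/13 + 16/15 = 268/195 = 1.37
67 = 67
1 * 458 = 458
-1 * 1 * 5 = -5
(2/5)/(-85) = -2/425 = -0.00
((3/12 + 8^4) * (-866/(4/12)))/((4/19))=-404398185/8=-50549773.12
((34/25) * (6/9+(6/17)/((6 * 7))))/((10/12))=964/875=1.10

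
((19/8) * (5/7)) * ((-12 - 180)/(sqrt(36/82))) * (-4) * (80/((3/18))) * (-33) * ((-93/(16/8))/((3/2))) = 746380800 * sqrt(82)/7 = 965537943.39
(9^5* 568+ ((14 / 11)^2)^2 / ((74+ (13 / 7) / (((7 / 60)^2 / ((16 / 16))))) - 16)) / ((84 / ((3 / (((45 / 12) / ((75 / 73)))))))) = 81876335624763040 / 249487281197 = 328178.40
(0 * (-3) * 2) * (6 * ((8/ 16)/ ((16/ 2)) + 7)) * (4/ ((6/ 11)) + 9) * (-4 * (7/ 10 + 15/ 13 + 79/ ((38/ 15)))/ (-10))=0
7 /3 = 2.33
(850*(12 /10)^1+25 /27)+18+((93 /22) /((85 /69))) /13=682093069 /656370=1039.19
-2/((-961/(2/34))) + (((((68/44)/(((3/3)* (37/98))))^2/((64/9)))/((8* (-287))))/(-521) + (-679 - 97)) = -5741882867739349729/7399334778546304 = -776.00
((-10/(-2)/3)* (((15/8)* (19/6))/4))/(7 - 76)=-475/13248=-0.04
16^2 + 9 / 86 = 22025 / 86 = 256.10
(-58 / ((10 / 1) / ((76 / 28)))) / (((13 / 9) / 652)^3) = -111332487949632 / 76895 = -1447850808.89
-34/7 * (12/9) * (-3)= 136/7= 19.43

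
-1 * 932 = -932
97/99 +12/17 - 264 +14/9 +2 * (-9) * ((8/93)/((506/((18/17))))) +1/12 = -1251235723/4799916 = -260.68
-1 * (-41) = 41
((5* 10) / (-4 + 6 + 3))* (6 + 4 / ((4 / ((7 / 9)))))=610 / 9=67.78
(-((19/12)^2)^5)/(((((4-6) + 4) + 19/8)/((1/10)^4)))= -6131066257801/2708884684800000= -0.00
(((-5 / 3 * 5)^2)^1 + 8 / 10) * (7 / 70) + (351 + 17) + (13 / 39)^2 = 168811 / 450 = 375.14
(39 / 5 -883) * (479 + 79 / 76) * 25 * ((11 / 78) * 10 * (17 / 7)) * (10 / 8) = -155492066125 / 3458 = -44965895.35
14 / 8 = 1.75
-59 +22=-37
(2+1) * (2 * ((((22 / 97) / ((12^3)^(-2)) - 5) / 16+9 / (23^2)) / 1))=104251917585 / 410504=253960.78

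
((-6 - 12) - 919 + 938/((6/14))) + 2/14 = 26288/21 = 1251.81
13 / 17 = 0.76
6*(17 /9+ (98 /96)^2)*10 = 11255 /64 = 175.86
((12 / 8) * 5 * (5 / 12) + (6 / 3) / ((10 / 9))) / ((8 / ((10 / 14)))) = 197 / 448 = 0.44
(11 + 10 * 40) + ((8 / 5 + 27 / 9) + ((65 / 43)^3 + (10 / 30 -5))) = 494200523 / 1192605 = 414.39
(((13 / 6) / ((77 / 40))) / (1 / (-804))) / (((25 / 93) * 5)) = -1296048 / 1925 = -673.27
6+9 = 15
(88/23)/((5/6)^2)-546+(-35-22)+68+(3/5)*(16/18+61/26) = -527.55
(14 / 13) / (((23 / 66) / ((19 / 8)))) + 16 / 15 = 75403 / 8970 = 8.41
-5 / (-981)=5 / 981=0.01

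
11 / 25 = 0.44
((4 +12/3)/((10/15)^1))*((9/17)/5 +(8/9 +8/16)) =4574/255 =17.94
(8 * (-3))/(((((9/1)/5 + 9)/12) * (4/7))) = -140/3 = -46.67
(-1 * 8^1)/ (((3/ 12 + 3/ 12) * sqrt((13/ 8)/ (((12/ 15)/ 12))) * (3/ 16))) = -512 * sqrt(390)/ 585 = -17.28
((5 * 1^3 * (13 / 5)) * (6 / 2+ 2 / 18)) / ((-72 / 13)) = -1183 / 162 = -7.30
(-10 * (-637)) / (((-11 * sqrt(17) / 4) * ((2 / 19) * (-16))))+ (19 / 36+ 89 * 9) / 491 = 335.20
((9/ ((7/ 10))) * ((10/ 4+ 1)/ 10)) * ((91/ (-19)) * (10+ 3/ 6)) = -226.30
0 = 0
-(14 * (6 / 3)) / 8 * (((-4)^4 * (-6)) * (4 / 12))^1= 1792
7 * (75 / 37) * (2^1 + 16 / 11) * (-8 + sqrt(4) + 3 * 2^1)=0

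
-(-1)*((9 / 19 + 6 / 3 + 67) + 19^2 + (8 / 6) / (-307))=7532783 / 17499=430.47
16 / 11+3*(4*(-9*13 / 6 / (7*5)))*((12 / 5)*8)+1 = -242379 / 1925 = -125.91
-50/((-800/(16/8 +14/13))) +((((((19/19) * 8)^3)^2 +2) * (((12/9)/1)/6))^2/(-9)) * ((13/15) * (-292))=3014418207378491/31590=95423178454.53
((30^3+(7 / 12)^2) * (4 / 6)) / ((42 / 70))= 30000.38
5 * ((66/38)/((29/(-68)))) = -11220/551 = -20.36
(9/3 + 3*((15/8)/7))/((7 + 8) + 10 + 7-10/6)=639/5096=0.13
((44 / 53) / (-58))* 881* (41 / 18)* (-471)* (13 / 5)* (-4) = -3243810284 / 23055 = -140698.78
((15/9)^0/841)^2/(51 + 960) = 1/715061091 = 0.00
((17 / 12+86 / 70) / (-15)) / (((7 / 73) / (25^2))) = -2027575 / 1764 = -1149.42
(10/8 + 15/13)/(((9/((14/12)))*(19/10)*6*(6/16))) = 4375/60021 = 0.07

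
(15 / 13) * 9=10.38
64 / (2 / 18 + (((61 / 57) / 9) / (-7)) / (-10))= 2298240 / 4051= 567.33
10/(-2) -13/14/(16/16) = -83/14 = -5.93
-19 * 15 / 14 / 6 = -95 / 28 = -3.39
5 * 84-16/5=2084/5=416.80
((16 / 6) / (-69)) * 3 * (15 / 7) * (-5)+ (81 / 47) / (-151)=1406359 / 1142617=1.23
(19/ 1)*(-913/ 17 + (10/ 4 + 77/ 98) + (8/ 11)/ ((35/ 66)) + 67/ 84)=-6545747/ 7140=-916.77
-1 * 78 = -78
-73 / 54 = -1.35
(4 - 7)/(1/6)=-18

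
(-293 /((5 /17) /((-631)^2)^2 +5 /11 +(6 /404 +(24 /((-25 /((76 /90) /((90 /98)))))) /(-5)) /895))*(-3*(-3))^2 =-10732474699277512956937593750 /205650054411633833598559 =-52188.05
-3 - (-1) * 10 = 7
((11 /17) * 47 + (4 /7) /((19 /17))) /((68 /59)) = 4125103 /153748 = 26.83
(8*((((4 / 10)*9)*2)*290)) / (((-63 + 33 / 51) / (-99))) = 7028208 / 265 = 26521.54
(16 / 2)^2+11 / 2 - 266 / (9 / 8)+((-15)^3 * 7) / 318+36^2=503122 / 477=1054.76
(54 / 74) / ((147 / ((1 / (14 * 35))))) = 9 / 888370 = 0.00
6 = 6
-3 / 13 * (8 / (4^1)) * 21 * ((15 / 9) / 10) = -1.62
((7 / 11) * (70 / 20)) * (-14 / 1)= -343 / 11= -31.18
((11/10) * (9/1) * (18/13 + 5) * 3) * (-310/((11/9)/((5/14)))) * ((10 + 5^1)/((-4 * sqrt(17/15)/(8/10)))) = 9378585 * sqrt(255)/3094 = 48404.65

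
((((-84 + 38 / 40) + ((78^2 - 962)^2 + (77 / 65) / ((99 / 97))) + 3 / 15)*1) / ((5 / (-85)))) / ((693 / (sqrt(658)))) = -1043620435919*sqrt(658) / 1621620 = -16508454.97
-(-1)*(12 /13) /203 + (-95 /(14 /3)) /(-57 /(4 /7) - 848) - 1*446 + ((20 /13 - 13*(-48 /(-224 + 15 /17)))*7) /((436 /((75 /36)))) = -22137789737807293 /49634512574556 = -446.02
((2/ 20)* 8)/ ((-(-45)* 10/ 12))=8/ 375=0.02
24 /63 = 8 /21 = 0.38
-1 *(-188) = 188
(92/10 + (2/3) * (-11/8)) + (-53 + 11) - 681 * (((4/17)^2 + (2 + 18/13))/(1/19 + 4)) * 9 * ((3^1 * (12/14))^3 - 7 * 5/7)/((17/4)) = -1490485458063577/101210649540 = -14726.57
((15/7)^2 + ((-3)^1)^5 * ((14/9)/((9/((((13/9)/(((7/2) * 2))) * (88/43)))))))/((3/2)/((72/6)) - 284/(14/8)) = 664696/8200143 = 0.08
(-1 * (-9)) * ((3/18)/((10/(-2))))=-3/10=-0.30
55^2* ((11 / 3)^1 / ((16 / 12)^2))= 99825 / 16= 6239.06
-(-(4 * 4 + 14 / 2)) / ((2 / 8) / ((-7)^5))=-1546244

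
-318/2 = -159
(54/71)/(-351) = -2/923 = -0.00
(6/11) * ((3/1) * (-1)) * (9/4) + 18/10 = -207/110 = -1.88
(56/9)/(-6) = -28/27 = -1.04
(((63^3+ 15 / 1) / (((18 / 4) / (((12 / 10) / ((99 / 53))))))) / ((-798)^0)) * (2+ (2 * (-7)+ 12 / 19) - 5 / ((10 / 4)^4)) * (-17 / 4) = 2050583752016 / 1175625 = 1744249.87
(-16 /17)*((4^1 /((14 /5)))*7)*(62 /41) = -9920 /697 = -14.23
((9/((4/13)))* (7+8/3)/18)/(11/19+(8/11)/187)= 14734291/546696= 26.95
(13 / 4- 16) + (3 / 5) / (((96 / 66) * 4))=-4047 / 320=-12.65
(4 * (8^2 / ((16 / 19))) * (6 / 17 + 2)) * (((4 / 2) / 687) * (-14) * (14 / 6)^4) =-817492480 / 945999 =-864.16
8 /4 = 2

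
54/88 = 27/44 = 0.61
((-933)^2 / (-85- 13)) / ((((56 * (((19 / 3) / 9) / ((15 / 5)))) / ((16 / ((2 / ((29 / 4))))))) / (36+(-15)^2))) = -533687230521 / 52136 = -10236443.73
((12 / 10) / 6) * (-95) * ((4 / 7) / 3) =-76 / 21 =-3.62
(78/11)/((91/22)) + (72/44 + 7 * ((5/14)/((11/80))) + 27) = 48.53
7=7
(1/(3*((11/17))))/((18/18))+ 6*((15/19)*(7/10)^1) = 2402/627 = 3.83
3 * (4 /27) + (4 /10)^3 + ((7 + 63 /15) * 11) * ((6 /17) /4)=217624 /19125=11.38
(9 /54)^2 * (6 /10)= 1 /60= 0.02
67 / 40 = 1.68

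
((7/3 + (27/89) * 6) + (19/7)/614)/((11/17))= 81116435/12623226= 6.43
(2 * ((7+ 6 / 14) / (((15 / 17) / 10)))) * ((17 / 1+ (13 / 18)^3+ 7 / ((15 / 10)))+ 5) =9958702 / 2187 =4553.59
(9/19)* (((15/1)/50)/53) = 27/10070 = 0.00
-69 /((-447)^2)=-23 /66603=-0.00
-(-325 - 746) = 1071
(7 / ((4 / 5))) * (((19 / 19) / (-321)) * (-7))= 245 / 1284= 0.19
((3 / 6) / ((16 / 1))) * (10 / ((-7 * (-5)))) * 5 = 0.04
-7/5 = -1.40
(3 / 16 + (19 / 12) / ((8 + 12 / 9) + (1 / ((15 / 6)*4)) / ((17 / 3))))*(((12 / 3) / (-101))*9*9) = -116073 / 101404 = -1.14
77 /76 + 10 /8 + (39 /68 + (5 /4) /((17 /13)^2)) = 19590 /5491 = 3.57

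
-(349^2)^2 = -14835483601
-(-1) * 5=5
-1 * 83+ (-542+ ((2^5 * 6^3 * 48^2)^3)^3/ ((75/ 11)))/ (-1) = -241572374653762219603573969505468086288857838173281658400413831981/ 25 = -9662894986150488784142959000000000000000000000000000000000000000.00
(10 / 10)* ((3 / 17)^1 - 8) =-7.82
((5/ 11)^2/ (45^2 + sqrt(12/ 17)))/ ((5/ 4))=229500/ 2811661391- 40*sqrt(51)/ 8434984173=0.00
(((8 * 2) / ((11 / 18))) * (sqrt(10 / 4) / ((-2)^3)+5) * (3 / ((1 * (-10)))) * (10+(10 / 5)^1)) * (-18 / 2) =46656 / 11 -2916 * sqrt(10) / 55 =4073.80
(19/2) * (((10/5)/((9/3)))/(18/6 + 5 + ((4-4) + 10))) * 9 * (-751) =-14269/6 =-2378.17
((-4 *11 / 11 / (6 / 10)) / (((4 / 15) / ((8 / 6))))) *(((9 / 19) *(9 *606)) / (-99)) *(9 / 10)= 163620 / 209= 782.87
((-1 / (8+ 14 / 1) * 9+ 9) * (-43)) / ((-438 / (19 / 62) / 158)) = 4066209 / 99572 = 40.84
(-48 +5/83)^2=15832441/6889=2298.22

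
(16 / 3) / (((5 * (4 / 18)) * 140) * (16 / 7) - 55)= 48 / 2705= 0.02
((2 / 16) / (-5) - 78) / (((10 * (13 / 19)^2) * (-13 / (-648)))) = -91261161 / 109850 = -830.78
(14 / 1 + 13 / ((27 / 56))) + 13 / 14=15835 / 378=41.89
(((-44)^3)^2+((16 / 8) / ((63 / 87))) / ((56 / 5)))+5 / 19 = 81067538404927 / 11172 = 7256313856.51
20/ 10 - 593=-591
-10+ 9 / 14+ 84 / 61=-7.98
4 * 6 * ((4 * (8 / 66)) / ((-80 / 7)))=-56 / 55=-1.02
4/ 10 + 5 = 27/ 5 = 5.40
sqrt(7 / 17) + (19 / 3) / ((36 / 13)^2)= sqrt(119) / 17 + 3211 / 3888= 1.47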